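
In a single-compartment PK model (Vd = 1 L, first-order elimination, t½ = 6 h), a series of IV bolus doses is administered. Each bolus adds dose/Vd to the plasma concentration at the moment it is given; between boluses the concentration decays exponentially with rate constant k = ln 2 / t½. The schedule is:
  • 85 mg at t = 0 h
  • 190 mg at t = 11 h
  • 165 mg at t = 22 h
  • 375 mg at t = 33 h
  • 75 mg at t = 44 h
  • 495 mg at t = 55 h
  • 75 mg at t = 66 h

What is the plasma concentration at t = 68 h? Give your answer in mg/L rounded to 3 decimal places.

182.148 mg/L

k = ln 2 / 6 = 0.11552 per h
Dose 1 (85 mg at t=0 h): 85·exp(−0.11552·68) = 0.033 mg/L
Dose 2 (190 mg at t=11 h): 190·exp(−0.11552·57) = 0.262 mg/L
Dose 3 (165 mg at t=22 h): 165·exp(−0.11552·46) = 0.812 mg/L
Dose 4 (375 mg at t=33 h): 375·exp(−0.11552·35) = 6.577 mg/L
Dose 5 (75 mg at t=44 h): 75·exp(−0.11552·24) = 4.688 mg/L
Dose 6 (495 mg at t=55 h): 495·exp(−0.11552·13) = 110.249 mg/L
Dose 7 (75 mg at t=66 h): 75·exp(−0.11552·2) = 59.528 mg/L
C(68) = 0.033 + 0.262 + 0.812 + 6.577 + 4.688 + 110.249 + 59.528 = 182.148 mg/L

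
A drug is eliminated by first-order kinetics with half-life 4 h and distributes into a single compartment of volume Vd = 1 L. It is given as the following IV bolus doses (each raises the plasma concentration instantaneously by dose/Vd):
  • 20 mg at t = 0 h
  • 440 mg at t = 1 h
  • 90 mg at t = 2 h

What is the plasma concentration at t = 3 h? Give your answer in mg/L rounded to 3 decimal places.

k = ln 2 / 4 = 0.17329 per h
Dose 1 (20 mg at t=0 h): 20·exp(−0.17329·3) = 11.892 mg/L
Dose 2 (440 mg at t=1 h): 440·exp(−0.17329·2) = 311.127 mg/L
Dose 3 (90 mg at t=2 h): 90·exp(−0.17329·1) = 75.681 mg/L
C(3) = 11.892 + 311.127 + 75.681 = 398.700 mg/L

398.700 mg/L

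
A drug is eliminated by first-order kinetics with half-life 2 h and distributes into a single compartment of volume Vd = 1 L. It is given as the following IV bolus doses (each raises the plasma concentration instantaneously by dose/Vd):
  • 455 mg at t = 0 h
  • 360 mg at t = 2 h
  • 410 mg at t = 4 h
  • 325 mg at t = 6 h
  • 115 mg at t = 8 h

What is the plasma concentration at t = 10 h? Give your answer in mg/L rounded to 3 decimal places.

226.719 mg/L

k = ln 2 / 2 = 0.34657 per h
Dose 1 (455 mg at t=0 h): 455·exp(−0.34657·10) = 14.219 mg/L
Dose 2 (360 mg at t=2 h): 360·exp(−0.34657·8) = 22.500 mg/L
Dose 3 (410 mg at t=4 h): 410·exp(−0.34657·6) = 51.250 mg/L
Dose 4 (325 mg at t=6 h): 325·exp(−0.34657·4) = 81.250 mg/L
Dose 5 (115 mg at t=8 h): 115·exp(−0.34657·2) = 57.500 mg/L
C(10) = 14.219 + 22.500 + 51.250 + 81.250 + 57.500 = 226.719 mg/L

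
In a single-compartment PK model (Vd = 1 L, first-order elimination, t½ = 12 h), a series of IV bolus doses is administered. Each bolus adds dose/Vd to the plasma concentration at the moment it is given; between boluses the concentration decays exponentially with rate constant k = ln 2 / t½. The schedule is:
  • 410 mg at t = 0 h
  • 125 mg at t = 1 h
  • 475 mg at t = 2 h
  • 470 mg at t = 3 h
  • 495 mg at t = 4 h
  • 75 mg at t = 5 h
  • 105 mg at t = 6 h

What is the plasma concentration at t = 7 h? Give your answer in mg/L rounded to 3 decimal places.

k = ln 2 / 12 = 0.05776 per h
Dose 1 (410 mg at t=0 h): 410·exp(−0.05776·7) = 273.642 mg/L
Dose 2 (125 mg at t=1 h): 125·exp(−0.05776·6) = 88.388 mg/L
Dose 3 (475 mg at t=2 h): 475·exp(−0.05776·5) = 355.848 mg/L
Dose 4 (470 mg at t=3 h): 470·exp(−0.05776·4) = 373.039 mg/L
Dose 5 (495 mg at t=4 h): 495·exp(−0.05776·3) = 416.244 mg/L
Dose 6 (75 mg at t=5 h): 75·exp(−0.05776·2) = 66.817 mg/L
Dose 7 (105 mg at t=6 h): 105·exp(−0.05776·1) = 99.107 mg/L
C(7) = 273.642 + 88.388 + 355.848 + 373.039 + 416.244 + 66.817 + 99.107 = 1673.086 mg/L

1673.086 mg/L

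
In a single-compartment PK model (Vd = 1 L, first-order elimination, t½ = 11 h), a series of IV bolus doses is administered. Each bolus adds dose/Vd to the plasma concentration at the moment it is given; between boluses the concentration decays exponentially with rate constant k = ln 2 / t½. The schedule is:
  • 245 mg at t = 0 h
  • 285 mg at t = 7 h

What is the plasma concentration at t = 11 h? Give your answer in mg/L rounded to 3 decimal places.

344.003 mg/L

k = ln 2 / 11 = 0.06301 per h
Dose 1 (245 mg at t=0 h): 245·exp(−0.06301·11) = 122.500 mg/L
Dose 2 (285 mg at t=7 h): 285·exp(−0.06301·4) = 221.503 mg/L
C(11) = 122.500 + 221.503 = 344.003 mg/L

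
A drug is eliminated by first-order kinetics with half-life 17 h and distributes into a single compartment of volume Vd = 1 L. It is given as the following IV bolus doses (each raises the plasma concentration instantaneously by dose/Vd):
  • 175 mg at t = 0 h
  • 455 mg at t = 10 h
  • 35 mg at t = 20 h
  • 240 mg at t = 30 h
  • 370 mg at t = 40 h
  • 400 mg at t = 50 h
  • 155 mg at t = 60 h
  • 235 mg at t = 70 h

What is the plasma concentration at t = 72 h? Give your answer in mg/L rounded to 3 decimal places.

668.207 mg/L

k = ln 2 / 17 = 0.04077 per h
Dose 1 (175 mg at t=0 h): 175·exp(−0.04077·72) = 9.292 mg/L
Dose 2 (455 mg at t=10 h): 455·exp(−0.04077·62) = 36.319 mg/L
Dose 3 (35 mg at t=20 h): 35·exp(−0.04077·52) = 4.200 mg/L
Dose 4 (240 mg at t=30 h): 240·exp(−0.04077·42) = 43.300 mg/L
Dose 5 (370 mg at t=40 h): 370·exp(−0.04077·32) = 100.359 mg/L
Dose 6 (400 mg at t=50 h): 400·exp(−0.04077·22) = 163.114 mg/L
Dose 7 (155 mg at t=60 h): 155·exp(−0.04077·12) = 95.025 mg/L
Dose 8 (235 mg at t=70 h): 235·exp(−0.04077·2) = 216.597 mg/L
C(72) = 9.292 + 36.319 + 4.200 + 43.300 + 100.359 + 163.114 + 95.025 + 216.597 = 668.207 mg/L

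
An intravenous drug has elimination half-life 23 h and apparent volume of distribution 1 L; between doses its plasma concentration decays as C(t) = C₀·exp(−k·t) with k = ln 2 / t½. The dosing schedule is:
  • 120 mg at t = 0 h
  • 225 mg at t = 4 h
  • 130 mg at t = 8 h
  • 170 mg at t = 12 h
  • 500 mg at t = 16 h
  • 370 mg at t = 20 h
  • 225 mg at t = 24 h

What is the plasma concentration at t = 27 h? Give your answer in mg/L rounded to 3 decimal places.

1211.288 mg/L

k = ln 2 / 23 = 0.03014 per h
Dose 1 (120 mg at t=0 h): 120·exp(−0.03014·27) = 53.186 mg/L
Dose 2 (225 mg at t=4 h): 225·exp(−0.03014·23) = 112.500 mg/L
Dose 3 (130 mg at t=8 h): 130·exp(−0.03014·19) = 73.327 mg/L
Dose 4 (170 mg at t=12 h): 170·exp(−0.03014·15) = 108.175 mg/L
Dose 5 (500 mg at t=16 h): 500·exp(−0.03014·11) = 358.921 mg/L
Dose 6 (370 mg at t=20 h): 370·exp(−0.03014·7) = 299.629 mg/L
Dose 7 (225 mg at t=24 h): 225·exp(−0.03014·3) = 205.550 mg/L
C(27) = 53.186 + 112.500 + 73.327 + 108.175 + 358.921 + 299.629 + 205.550 = 1211.288 mg/L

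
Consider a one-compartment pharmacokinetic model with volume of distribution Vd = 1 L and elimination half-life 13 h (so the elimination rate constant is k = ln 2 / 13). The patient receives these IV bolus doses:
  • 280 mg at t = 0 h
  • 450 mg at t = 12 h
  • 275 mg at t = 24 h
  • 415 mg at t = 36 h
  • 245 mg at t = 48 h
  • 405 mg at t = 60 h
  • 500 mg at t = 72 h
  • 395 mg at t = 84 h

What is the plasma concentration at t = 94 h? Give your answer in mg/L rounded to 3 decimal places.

k = ln 2 / 13 = 0.05332 per h
Dose 1 (280 mg at t=0 h): 280·exp(−0.05332·94) = 1.864 mg/L
Dose 2 (450 mg at t=12 h): 450·exp(−0.05332·82) = 5.681 mg/L
Dose 3 (275 mg at t=24 h): 275·exp(−0.05332·70) = 6.583 mg/L
Dose 4 (415 mg at t=36 h): 415·exp(−0.05332·58) = 18.836 mg/L
Dose 5 (245 mg at t=48 h): 245·exp(−0.05332·46) = 21.085 mg/L
Dose 6 (405 mg at t=60 h): 405·exp(−0.05332·34) = 66.092 mg/L
Dose 7 (500 mg at t=72 h): 500·exp(−0.05332·22) = 154.716 mg/L
Dose 8 (395 mg at t=84 h): 395·exp(−0.05332·10) = 231.758 mg/L
C(94) = 1.864 + 5.681 + 6.583 + 18.836 + 21.085 + 66.092 + 154.716 + 231.758 = 506.615 mg/L

506.615 mg/L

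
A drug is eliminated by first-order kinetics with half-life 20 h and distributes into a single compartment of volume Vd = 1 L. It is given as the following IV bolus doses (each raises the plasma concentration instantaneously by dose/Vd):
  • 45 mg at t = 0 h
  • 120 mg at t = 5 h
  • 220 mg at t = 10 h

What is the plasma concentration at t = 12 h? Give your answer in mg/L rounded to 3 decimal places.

k = ln 2 / 20 = 0.03466 per h
Dose 1 (45 mg at t=0 h): 45·exp(−0.03466·12) = 29.689 mg/L
Dose 2 (120 mg at t=5 h): 120·exp(−0.03466·7) = 94.150 mg/L
Dose 3 (220 mg at t=10 h): 220·exp(−0.03466·2) = 205.267 mg/L
C(12) = 29.689 + 94.150 + 205.267 = 329.106 mg/L

329.106 mg/L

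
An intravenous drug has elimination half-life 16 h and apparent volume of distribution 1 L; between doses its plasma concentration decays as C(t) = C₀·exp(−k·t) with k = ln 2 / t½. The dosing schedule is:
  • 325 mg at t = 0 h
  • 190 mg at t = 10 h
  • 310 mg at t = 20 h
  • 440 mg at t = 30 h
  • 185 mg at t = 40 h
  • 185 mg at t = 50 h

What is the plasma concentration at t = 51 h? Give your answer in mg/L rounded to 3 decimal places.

k = ln 2 / 16 = 0.04332 per h
Dose 1 (325 mg at t=0 h): 325·exp(−0.04332·51) = 35.674 mg/L
Dose 2 (190 mg at t=10 h): 190·exp(−0.04332·41) = 32.164 mg/L
Dose 3 (310 mg at t=20 h): 310·exp(−0.04332·31) = 80.931 mg/L
Dose 4 (440 mg at t=30 h): 440·exp(−0.04332·21) = 177.154 mg/L
Dose 5 (185 mg at t=40 h): 185·exp(−0.04332·11) = 114.872 mg/L
Dose 6 (185 mg at t=50 h): 185·exp(−0.04332·1) = 177.157 mg/L
C(51) = 35.674 + 32.164 + 80.931 + 177.154 + 114.872 + 177.157 = 617.951 mg/L

617.951 mg/L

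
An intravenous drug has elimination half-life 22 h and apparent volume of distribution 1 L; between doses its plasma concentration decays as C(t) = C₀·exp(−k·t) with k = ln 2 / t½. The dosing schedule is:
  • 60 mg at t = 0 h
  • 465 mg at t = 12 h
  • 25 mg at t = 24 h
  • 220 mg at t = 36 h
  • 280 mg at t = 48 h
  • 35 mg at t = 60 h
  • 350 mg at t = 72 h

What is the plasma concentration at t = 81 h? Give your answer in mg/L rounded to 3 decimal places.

495.641 mg/L

k = ln 2 / 22 = 0.03151 per h
Dose 1 (60 mg at t=0 h): 60·exp(−0.03151·81) = 4.675 mg/L
Dose 2 (465 mg at t=12 h): 465·exp(−0.03151·69) = 52.883 mg/L
Dose 3 (25 mg at t=24 h): 25·exp(−0.03151·57) = 4.150 mg/L
Dose 4 (220 mg at t=36 h): 220·exp(−0.03151·45) = 53.294 mg/L
Dose 5 (280 mg at t=48 h): 280·exp(−0.03151·33) = 98.995 mg/L
Dose 6 (35 mg at t=60 h): 35·exp(−0.03151·21) = 18.060 mg/L
Dose 7 (350 mg at t=72 h): 350·exp(−0.03151·9) = 263.584 mg/L
C(81) = 4.675 + 52.883 + 4.150 + 53.294 + 98.995 + 18.060 + 263.584 = 495.641 mg/L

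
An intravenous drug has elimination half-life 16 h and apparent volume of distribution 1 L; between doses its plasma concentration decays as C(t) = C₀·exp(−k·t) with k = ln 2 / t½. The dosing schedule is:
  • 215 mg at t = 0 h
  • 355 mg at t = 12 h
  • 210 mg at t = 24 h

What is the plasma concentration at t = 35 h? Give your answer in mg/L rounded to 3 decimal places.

k = ln 2 / 16 = 0.04332 per h
Dose 1 (215 mg at t=0 h): 215·exp(−0.04332·35) = 47.199 mg/L
Dose 2 (355 mg at t=12 h): 355·exp(−0.04332·23) = 131.068 mg/L
Dose 3 (210 mg at t=24 h): 210·exp(−0.04332·11) = 130.395 mg/L
C(35) = 47.199 + 131.068 + 130.395 = 308.663 mg/L

308.663 mg/L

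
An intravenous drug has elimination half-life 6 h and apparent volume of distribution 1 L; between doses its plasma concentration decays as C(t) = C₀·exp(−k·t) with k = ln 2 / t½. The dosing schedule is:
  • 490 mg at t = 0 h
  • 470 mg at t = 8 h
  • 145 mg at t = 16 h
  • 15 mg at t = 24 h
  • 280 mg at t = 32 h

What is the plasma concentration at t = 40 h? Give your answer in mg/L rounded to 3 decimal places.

k = ln 2 / 6 = 0.11552 per h
Dose 1 (490 mg at t=0 h): 490·exp(−0.11552·40) = 4.823 mg/L
Dose 2 (470 mg at t=8 h): 470·exp(−0.11552·32) = 11.657 mg/L
Dose 3 (145 mg at t=16 h): 145·exp(−0.11552·24) = 9.062 mg/L
Dose 4 (15 mg at t=24 h): 15·exp(−0.11552·16) = 2.362 mg/L
Dose 5 (280 mg at t=32 h): 280·exp(−0.11552·8) = 111.118 mg/L
C(40) = 4.823 + 11.657 + 9.062 + 2.362 + 111.118 = 139.024 mg/L

139.024 mg/L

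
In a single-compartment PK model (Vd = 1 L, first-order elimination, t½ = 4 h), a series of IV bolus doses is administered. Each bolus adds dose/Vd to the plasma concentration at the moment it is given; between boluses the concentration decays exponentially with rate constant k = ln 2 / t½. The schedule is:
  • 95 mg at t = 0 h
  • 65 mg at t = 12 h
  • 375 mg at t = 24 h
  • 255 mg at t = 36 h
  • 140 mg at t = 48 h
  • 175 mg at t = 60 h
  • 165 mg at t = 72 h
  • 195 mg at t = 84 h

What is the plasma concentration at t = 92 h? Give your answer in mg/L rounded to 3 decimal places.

k = ln 2 / 4 = 0.17329 per h
Dose 1 (95 mg at t=0 h): 95·exp(−0.17329·92) = 0.000 mg/L
Dose 2 (65 mg at t=12 h): 65·exp(−0.17329·80) = 0.000 mg/L
Dose 3 (375 mg at t=24 h): 375·exp(−0.17329·68) = 0.003 mg/L
Dose 4 (255 mg at t=36 h): 255·exp(−0.17329·56) = 0.016 mg/L
Dose 5 (140 mg at t=48 h): 140·exp(−0.17329·44) = 0.068 mg/L
Dose 6 (175 mg at t=60 h): 175·exp(−0.17329·32) = 0.684 mg/L
Dose 7 (165 mg at t=72 h): 165·exp(−0.17329·20) = 5.156 mg/L
Dose 8 (195 mg at t=84 h): 195·exp(−0.17329·8) = 48.750 mg/L
C(92) = 0.000 + 0.000 + 0.003 + 0.016 + 0.068 + 0.684 + 5.156 + 48.750 = 54.677 mg/L

54.677 mg/L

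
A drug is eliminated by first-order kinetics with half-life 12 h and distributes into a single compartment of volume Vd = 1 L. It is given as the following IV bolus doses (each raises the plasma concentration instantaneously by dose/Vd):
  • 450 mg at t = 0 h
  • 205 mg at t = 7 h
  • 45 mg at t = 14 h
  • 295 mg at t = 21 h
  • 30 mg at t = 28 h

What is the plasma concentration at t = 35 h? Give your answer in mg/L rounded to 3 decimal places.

k = ln 2 / 12 = 0.05776 per h
Dose 1 (450 mg at t=0 h): 450·exp(−0.05776·35) = 59.595 mg/L
Dose 2 (205 mg at t=7 h): 205·exp(−0.05776·28) = 40.677 mg/L
Dose 3 (45 mg at t=14 h): 45·exp(−0.05776·21) = 13.379 mg/L
Dose 4 (295 mg at t=21 h): 295·exp(−0.05776·14) = 131.408 mg/L
Dose 5 (30 mg at t=28 h): 30·exp(−0.05776·7) = 20.023 mg/L
C(35) = 59.595 + 40.677 + 13.379 + 131.408 + 20.023 = 265.081 mg/L

265.081 mg/L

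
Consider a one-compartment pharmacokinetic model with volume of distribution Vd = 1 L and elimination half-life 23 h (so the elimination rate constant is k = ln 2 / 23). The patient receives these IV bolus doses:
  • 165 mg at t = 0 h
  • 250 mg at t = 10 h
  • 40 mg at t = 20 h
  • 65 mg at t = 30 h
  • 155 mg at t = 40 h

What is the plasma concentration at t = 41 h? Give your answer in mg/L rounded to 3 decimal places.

k = ln 2 / 23 = 0.03014 per h
Dose 1 (165 mg at t=0 h): 165·exp(−0.03014·41) = 47.958 mg/L
Dose 2 (250 mg at t=10 h): 250·exp(−0.03014·31) = 98.221 mg/L
Dose 3 (40 mg at t=20 h): 40·exp(−0.03014·21) = 21.243 mg/L
Dose 4 (65 mg at t=30 h): 65·exp(−0.03014·11) = 46.660 mg/L
Dose 5 (155 mg at t=40 h): 155·exp(−0.03014·1) = 150.398 mg/L
C(41) = 47.958 + 98.221 + 21.243 + 46.660 + 150.398 = 364.480 mg/L

364.480 mg/L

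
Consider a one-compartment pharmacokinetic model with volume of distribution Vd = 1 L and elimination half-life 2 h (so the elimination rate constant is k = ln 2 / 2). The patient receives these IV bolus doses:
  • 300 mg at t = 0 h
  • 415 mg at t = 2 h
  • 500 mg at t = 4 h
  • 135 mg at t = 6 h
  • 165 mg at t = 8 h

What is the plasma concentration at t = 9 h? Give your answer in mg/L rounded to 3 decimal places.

k = ln 2 / 2 = 0.34657 per h
Dose 1 (300 mg at t=0 h): 300·exp(−0.34657·9) = 13.258 mg/L
Dose 2 (415 mg at t=2 h): 415·exp(−0.34657·7) = 36.681 mg/L
Dose 3 (500 mg at t=4 h): 500·exp(−0.34657·5) = 88.388 mg/L
Dose 4 (135 mg at t=6 h): 135·exp(−0.34657·3) = 47.730 mg/L
Dose 5 (165 mg at t=8 h): 165·exp(−0.34657·1) = 116.673 mg/L
C(9) = 13.258 + 36.681 + 88.388 + 47.730 + 116.673 = 302.730 mg/L

302.730 mg/L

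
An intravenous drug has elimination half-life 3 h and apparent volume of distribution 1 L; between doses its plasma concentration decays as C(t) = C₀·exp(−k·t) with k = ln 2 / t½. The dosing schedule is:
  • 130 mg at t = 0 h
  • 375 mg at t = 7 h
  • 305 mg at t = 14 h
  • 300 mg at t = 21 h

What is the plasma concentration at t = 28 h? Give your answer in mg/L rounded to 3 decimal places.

k = ln 2 / 3 = 0.23105 per h
Dose 1 (130 mg at t=0 h): 130·exp(−0.23105·28) = 0.202 mg/L
Dose 2 (375 mg at t=7 h): 375·exp(−0.23105·21) = 2.930 mg/L
Dose 3 (305 mg at t=14 h): 305·exp(−0.23105·14) = 12.009 mg/L
Dose 4 (300 mg at t=21 h): 300·exp(−0.23105·7) = 59.528 mg/L
C(28) = 0.202 + 2.930 + 12.009 + 59.528 = 74.667 mg/L

74.667 mg/L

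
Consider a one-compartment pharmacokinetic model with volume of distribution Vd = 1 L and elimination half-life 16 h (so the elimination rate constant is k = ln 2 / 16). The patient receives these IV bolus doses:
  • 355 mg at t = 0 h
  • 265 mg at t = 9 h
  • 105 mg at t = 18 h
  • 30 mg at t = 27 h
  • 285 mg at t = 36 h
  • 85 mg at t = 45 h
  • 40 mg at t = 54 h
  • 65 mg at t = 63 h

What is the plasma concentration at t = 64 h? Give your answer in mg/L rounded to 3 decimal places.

277.232 mg/L

k = ln 2 / 16 = 0.04332 per h
Dose 1 (355 mg at t=0 h): 355·exp(−0.04332·64) = 22.188 mg/L
Dose 2 (265 mg at t=9 h): 265·exp(−0.04332·55) = 24.460 mg/L
Dose 3 (105 mg at t=18 h): 105·exp(−0.04332·46) = 14.313 mg/L
Dose 4 (30 mg at t=27 h): 30·exp(−0.04332·37) = 6.039 mg/L
Dose 5 (285 mg at t=36 h): 285·exp(−0.04332·28) = 84.731 mg/L
Dose 6 (85 mg at t=45 h): 85·exp(−0.04332·19) = 37.320 mg/L
Dose 7 (40 mg at t=54 h): 40·exp(−0.04332·10) = 25.937 mg/L
Dose 8 (65 mg at t=63 h): 65·exp(−0.04332·1) = 62.244 mg/L
C(64) = 22.188 + 24.460 + 14.313 + 6.039 + 84.731 + 37.320 + 25.937 + 62.244 = 277.232 mg/L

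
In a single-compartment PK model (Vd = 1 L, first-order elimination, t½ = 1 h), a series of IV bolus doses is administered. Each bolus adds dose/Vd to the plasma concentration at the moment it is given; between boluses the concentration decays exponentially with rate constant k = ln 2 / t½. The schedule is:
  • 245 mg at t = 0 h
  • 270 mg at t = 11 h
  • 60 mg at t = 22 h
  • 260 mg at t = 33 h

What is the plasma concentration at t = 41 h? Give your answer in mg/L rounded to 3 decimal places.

k = ln 2 / 1 = 0.69315 per h
Dose 1 (245 mg at t=0 h): 245·exp(−0.69315·41) = 0.000 mg/L
Dose 2 (270 mg at t=11 h): 270·exp(−0.69315·30) = 0.000 mg/L
Dose 3 (60 mg at t=22 h): 60·exp(−0.69315·19) = 0.000 mg/L
Dose 4 (260 mg at t=33 h): 260·exp(−0.69315·8) = 1.016 mg/L
C(41) = 0.000 + 0.000 + 0.000 + 1.016 = 1.016 mg/L

1.016 mg/L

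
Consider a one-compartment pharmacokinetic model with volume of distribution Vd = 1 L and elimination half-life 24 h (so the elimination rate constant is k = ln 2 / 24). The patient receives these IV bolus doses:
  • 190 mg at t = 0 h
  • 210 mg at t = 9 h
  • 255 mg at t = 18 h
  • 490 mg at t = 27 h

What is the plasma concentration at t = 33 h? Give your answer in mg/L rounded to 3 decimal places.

755.641 mg/L

k = ln 2 / 24 = 0.02888 per h
Dose 1 (190 mg at t=0 h): 190·exp(−0.02888·33) = 73.255 mg/L
Dose 2 (210 mg at t=9 h): 210·exp(−0.02888·24) = 105.000 mg/L
Dose 3 (255 mg at t=18 h): 255·exp(−0.02888·15) = 165.347 mg/L
Dose 4 (490 mg at t=27 h): 490·exp(−0.02888·6) = 412.039 mg/L
C(33) = 73.255 + 105.000 + 165.347 + 412.039 = 755.641 mg/L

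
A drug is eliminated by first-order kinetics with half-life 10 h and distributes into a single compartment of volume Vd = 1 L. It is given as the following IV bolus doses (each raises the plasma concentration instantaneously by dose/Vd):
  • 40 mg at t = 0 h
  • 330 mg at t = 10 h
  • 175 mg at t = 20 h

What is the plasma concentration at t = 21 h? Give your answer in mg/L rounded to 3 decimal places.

k = ln 2 / 10 = 0.06931 per h
Dose 1 (40 mg at t=0 h): 40·exp(−0.06931·21) = 9.330 mg/L
Dose 2 (330 mg at t=10 h): 330·exp(−0.06931·11) = 153.950 mg/L
Dose 3 (175 mg at t=20 h): 175·exp(−0.06931·1) = 163.281 mg/L
C(21) = 9.330 + 153.950 + 163.281 = 326.562 mg/L

326.562 mg/L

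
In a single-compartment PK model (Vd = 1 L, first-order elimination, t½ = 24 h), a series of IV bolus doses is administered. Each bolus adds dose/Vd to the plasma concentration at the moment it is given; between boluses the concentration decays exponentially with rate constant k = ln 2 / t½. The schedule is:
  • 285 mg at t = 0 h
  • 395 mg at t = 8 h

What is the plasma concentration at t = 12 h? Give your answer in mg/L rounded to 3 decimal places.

553.430 mg/L

k = ln 2 / 24 = 0.02888 per h
Dose 1 (285 mg at t=0 h): 285·exp(−0.02888·12) = 201.525 mg/L
Dose 2 (395 mg at t=8 h): 395·exp(−0.02888·4) = 351.905 mg/L
C(12) = 201.525 + 351.905 = 553.430 mg/L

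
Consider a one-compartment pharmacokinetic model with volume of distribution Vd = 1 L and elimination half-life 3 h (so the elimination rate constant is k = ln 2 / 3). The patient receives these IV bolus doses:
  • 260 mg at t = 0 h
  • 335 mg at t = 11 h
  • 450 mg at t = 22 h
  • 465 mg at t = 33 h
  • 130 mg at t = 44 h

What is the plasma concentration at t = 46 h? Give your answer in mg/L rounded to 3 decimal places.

106.829 mg/L

k = ln 2 / 3 = 0.23105 per h
Dose 1 (260 mg at t=0 h): 260·exp(−0.23105·46) = 0.006 mg/L
Dose 2 (335 mg at t=11 h): 335·exp(−0.23105·35) = 0.103 mg/L
Dose 3 (450 mg at t=22 h): 450·exp(−0.23105·24) = 1.758 mg/L
Dose 4 (465 mg at t=33 h): 465·exp(−0.23105·13) = 23.067 mg/L
Dose 5 (130 mg at t=44 h): 130·exp(−0.23105·2) = 81.895 mg/L
C(46) = 0.006 + 0.103 + 1.758 + 23.067 + 81.895 = 106.829 mg/L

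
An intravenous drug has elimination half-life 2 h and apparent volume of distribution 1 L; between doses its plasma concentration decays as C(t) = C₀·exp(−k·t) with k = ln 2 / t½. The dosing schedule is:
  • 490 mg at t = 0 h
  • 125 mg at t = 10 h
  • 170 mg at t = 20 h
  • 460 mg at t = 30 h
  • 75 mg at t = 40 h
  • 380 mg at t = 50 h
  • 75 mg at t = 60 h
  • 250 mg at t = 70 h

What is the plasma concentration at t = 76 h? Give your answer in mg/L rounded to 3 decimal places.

k = ln 2 / 2 = 0.34657 per h
Dose 1 (490 mg at t=0 h): 490·exp(−0.34657·76) = 0.000 mg/L
Dose 2 (125 mg at t=10 h): 125·exp(−0.34657·66) = 0.000 mg/L
Dose 3 (170 mg at t=20 h): 170·exp(−0.34657·56) = 0.000 mg/L
Dose 4 (460 mg at t=30 h): 460·exp(−0.34657·46) = 0.000 mg/L
Dose 5 (75 mg at t=40 h): 75·exp(−0.34657·36) = 0.000 mg/L
Dose 6 (380 mg at t=50 h): 380·exp(−0.34657·26) = 0.046 mg/L
Dose 7 (75 mg at t=60 h): 75·exp(−0.34657·16) = 0.293 mg/L
Dose 8 (250 mg at t=70 h): 250·exp(−0.34657·6) = 31.250 mg/L
C(76) = 0.000 + 0.000 + 0.000 + 0.000 + 0.000 + 0.046 + 0.293 + 31.250 = 31.590 mg/L

31.590 mg/L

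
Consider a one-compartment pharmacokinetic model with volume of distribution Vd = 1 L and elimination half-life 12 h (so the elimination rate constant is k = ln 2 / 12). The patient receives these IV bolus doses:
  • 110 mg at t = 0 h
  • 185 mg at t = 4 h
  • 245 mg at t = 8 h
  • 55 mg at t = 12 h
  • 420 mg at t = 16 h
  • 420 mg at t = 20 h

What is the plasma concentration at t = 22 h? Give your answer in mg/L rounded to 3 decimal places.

k = ln 2 / 12 = 0.05776 per h
Dose 1 (110 mg at t=0 h): 110·exp(−0.05776·22) = 30.868 mg/L
Dose 2 (185 mg at t=4 h): 185·exp(−0.05776·18) = 65.407 mg/L
Dose 3 (245 mg at t=8 h): 245·exp(−0.05776·14) = 109.135 mg/L
Dose 4 (55 mg at t=12 h): 55·exp(−0.05776·10) = 30.868 mg/L
Dose 5 (420 mg at t=16 h): 420·exp(−0.05776·6) = 296.985 mg/L
Dose 6 (420 mg at t=20 h): 420·exp(−0.05776·2) = 374.177 mg/L
C(22) = 30.868 + 65.407 + 109.135 + 30.868 + 296.985 + 374.177 = 907.440 mg/L

907.440 mg/L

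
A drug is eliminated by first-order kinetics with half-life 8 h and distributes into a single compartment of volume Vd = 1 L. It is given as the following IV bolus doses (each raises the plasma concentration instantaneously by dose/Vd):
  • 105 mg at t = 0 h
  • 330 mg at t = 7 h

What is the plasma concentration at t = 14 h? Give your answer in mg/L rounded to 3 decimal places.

k = ln 2 / 8 = 0.08664 per h
Dose 1 (105 mg at t=0 h): 105·exp(−0.08664·14) = 31.217 mg/L
Dose 2 (330 mg at t=7 h): 330·exp(−0.08664·7) = 179.934 mg/L
C(14) = 31.217 + 179.934 = 211.150 mg/L

211.150 mg/L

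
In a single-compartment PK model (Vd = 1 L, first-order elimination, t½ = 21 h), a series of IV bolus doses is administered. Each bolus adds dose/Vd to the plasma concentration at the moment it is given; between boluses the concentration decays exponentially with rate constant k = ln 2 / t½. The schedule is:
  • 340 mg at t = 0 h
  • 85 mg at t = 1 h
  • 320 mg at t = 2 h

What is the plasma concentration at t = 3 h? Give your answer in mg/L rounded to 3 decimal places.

k = ln 2 / 21 = 0.03301 per h
Dose 1 (340 mg at t=0 h): 340·exp(−0.03301·3) = 307.946 mg/L
Dose 2 (85 mg at t=1 h): 85·exp(−0.03301·2) = 79.570 mg/L
Dose 3 (320 mg at t=2 h): 320·exp(−0.03301·1) = 309.610 mg/L
C(3) = 307.946 + 79.570 + 309.610 = 697.126 mg/L

697.126 mg/L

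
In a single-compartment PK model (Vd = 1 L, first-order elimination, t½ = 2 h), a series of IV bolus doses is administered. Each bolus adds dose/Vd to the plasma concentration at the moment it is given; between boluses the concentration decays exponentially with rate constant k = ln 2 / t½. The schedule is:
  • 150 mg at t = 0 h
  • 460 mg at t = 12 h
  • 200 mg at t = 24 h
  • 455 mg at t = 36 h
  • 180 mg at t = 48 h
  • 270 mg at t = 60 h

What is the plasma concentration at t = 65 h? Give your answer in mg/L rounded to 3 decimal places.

48.247 mg/L

k = ln 2 / 2 = 0.34657 per h
Dose 1 (150 mg at t=0 h): 150·exp(−0.34657·65) = 0.000 mg/L
Dose 2 (460 mg at t=12 h): 460·exp(−0.34657·53) = 0.000 mg/L
Dose 3 (200 mg at t=24 h): 200·exp(−0.34657·41) = 0.000 mg/L
Dose 4 (455 mg at t=36 h): 455·exp(−0.34657·29) = 0.020 mg/L
Dose 5 (180 mg at t=48 h): 180·exp(−0.34657·17) = 0.497 mg/L
Dose 6 (270 mg at t=60 h): 270·exp(−0.34657·5) = 47.730 mg/L
C(65) = 0.000 + 0.000 + 0.000 + 0.020 + 0.497 + 47.730 = 48.247 mg/L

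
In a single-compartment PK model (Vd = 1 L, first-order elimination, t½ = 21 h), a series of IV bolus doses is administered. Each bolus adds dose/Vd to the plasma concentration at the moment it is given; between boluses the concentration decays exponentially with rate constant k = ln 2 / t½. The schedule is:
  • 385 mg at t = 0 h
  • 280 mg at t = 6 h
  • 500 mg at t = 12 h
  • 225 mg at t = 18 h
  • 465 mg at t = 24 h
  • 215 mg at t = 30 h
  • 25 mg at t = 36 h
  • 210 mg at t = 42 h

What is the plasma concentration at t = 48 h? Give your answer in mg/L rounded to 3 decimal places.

k = ln 2 / 21 = 0.03301 per h
Dose 1 (385 mg at t=0 h): 385·exp(−0.03301·48) = 78.957 mg/L
Dose 2 (280 mg at t=6 h): 280·exp(−0.03301·42) = 70.000 mg/L
Dose 3 (500 mg at t=12 h): 500·exp(−0.03301·36) = 152.377 mg/L
Dose 4 (225 mg at t=18 h): 225·exp(−0.03301·30) = 83.587 mg/L
Dose 5 (465 mg at t=24 h): 465·exp(−0.03301·24) = 210.581 mg/L
Dose 6 (215 mg at t=30 h): 215·exp(−0.03301·18) = 118.690 mg/L
Dose 7 (25 mg at t=36 h): 25·exp(−0.03301·12) = 16.824 mg/L
Dose 8 (210 mg at t=42 h): 210·exp(−0.03301·6) = 172.270 mg/L
C(48) = 78.957 + 70.000 + 152.377 + 83.587 + 210.581 + 118.690 + 16.824 + 172.270 = 903.286 mg/L

903.286 mg/L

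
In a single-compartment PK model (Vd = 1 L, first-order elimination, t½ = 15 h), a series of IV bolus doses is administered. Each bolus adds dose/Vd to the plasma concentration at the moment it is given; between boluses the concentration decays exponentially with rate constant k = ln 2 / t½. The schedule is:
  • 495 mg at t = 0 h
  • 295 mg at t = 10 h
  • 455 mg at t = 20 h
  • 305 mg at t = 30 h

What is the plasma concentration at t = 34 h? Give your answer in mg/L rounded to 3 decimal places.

k = ln 2 / 15 = 0.04621 per h
Dose 1 (495 mg at t=0 h): 495·exp(−0.04621·34) = 102.866 mg/L
Dose 2 (295 mg at t=10 h): 295·exp(−0.04621·24) = 97.314 mg/L
Dose 3 (455 mg at t=20 h): 455·exp(−0.04621·14) = 238.259 mg/L
Dose 4 (305 mg at t=30 h): 305·exp(−0.04621·4) = 253.528 mg/L
C(34) = 102.866 + 97.314 + 238.259 + 253.528 = 691.966 mg/L

691.966 mg/L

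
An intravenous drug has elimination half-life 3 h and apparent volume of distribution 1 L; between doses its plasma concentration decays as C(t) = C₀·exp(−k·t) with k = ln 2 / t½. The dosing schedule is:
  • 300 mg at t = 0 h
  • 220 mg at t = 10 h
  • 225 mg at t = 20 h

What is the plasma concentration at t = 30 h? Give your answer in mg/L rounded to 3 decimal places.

24.781 mg/L

k = ln 2 / 3 = 0.23105 per h
Dose 1 (300 mg at t=0 h): 300·exp(−0.23105·30) = 0.293 mg/L
Dose 2 (220 mg at t=10 h): 220·exp(−0.23105·20) = 2.165 mg/L
Dose 3 (225 mg at t=20 h): 225·exp(−0.23105·10) = 22.323 mg/L
C(30) = 0.293 + 2.165 + 22.323 = 24.781 mg/L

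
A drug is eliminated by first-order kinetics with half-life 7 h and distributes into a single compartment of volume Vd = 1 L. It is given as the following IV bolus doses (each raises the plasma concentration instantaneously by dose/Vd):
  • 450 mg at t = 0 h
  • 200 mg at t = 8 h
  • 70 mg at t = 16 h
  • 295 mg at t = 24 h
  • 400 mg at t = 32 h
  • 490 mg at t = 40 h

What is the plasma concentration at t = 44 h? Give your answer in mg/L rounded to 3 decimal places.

k = ln 2 / 7 = 0.09902 per h
Dose 1 (450 mg at t=0 h): 450·exp(−0.09902·44) = 5.768 mg/L
Dose 2 (200 mg at t=8 h): 200·exp(−0.09902·36) = 5.661 mg/L
Dose 3 (70 mg at t=16 h): 70·exp(−0.09902·28) = 4.375 mg/L
Dose 4 (295 mg at t=24 h): 295·exp(−0.09902·20) = 40.713 mg/L
Dose 5 (400 mg at t=32 h): 400·exp(−0.09902·12) = 121.901 mg/L
Dose 6 (490 mg at t=40 h): 490·exp(−0.09902·4) = 329.746 mg/L
C(44) = 5.768 + 5.661 + 4.375 + 40.713 + 121.901 + 329.746 = 508.164 mg/L

508.164 mg/L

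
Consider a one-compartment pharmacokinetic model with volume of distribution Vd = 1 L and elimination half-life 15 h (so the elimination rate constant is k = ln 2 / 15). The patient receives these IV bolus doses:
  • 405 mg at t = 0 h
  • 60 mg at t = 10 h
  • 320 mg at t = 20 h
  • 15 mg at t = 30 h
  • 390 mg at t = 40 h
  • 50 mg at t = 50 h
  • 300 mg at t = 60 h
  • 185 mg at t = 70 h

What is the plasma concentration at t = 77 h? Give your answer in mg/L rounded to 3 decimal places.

394.480 mg/L

k = ln 2 / 15 = 0.04621 per h
Dose 1 (405 mg at t=0 h): 405·exp(−0.04621·77) = 11.539 mg/L
Dose 2 (60 mg at t=10 h): 60·exp(−0.04621·67) = 2.714 mg/L
Dose 3 (320 mg at t=20 h): 320·exp(−0.04621·57) = 22.974 mg/L
Dose 4 (15 mg at t=30 h): 15·exp(−0.04621·47) = 1.709 mg/L
Dose 5 (390 mg at t=40 h): 390·exp(−0.04621·37) = 70.554 mg/L
Dose 6 (50 mg at t=50 h): 50·exp(−0.04621·27) = 14.359 mg/L
Dose 7 (300 mg at t=60 h): 300·exp(−0.04621·17) = 136.758 mg/L
Dose 8 (185 mg at t=70 h): 185·exp(−0.04621·7) = 133.872 mg/L
C(77) = 11.539 + 2.714 + 22.974 + 1.709 + 70.554 + 14.359 + 136.758 + 133.872 = 394.480 mg/L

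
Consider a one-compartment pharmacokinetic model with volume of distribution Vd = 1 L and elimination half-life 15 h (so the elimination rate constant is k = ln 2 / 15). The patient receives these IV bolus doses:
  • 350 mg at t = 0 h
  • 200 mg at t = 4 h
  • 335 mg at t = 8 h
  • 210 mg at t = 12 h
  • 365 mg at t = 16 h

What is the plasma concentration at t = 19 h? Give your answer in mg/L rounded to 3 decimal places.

k = ln 2 / 15 = 0.04621 per h
Dose 1 (350 mg at t=0 h): 350·exp(−0.04621·19) = 145.467 mg/L
Dose 2 (200 mg at t=4 h): 200·exp(−0.04621·15) = 100.000 mg/L
Dose 3 (335 mg at t=8 h): 335·exp(−0.04621·11) = 201.507 mg/L
Dose 4 (210 mg at t=12 h): 210·exp(−0.04621·7) = 151.963 mg/L
Dose 5 (365 mg at t=16 h): 365·exp(−0.04621·3) = 317.751 mg/L
C(19) = 145.467 + 100.000 + 201.507 + 151.963 + 317.751 = 916.688 mg/L

916.688 mg/L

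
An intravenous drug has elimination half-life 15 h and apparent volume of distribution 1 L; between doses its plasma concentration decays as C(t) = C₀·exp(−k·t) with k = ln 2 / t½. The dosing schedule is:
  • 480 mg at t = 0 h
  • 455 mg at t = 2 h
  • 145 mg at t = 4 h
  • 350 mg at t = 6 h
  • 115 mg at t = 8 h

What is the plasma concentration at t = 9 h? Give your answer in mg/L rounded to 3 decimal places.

1175.522 mg/L

k = ln 2 / 15 = 0.04621 per h
Dose 1 (480 mg at t=0 h): 480·exp(−0.04621·9) = 316.682 mg/L
Dose 2 (455 mg at t=2 h): 455·exp(−0.04621·7) = 329.254 mg/L
Dose 3 (145 mg at t=4 h): 145·exp(−0.04621·5) = 115.087 mg/L
Dose 4 (350 mg at t=6 h): 350·exp(−0.04621·3) = 304.693 mg/L
Dose 5 (115 mg at t=8 h): 115·exp(−0.04621·1) = 109.807 mg/L
C(9) = 316.682 + 329.254 + 115.087 + 304.693 + 109.807 = 1175.522 mg/L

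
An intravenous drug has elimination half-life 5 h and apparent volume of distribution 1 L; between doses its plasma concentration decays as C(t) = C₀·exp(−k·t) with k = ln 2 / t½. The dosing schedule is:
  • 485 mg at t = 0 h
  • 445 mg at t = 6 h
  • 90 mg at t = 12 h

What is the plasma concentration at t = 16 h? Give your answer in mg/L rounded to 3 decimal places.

k = ln 2 / 5 = 0.13863 per h
Dose 1 (485 mg at t=0 h): 485·exp(−0.13863·16) = 52.777 mg/L
Dose 2 (445 mg at t=6 h): 445·exp(−0.13863·10) = 111.250 mg/L
Dose 3 (90 mg at t=12 h): 90·exp(−0.13863·4) = 51.691 mg/L
C(16) = 52.777 + 111.250 + 51.691 = 215.719 mg/L

215.719 mg/L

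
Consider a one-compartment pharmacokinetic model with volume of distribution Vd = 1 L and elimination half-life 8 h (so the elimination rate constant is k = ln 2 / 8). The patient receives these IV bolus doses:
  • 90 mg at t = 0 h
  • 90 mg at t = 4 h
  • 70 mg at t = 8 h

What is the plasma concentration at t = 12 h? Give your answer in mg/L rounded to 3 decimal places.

k = ln 2 / 8 = 0.08664 per h
Dose 1 (90 mg at t=0 h): 90·exp(−0.08664·12) = 31.820 mg/L
Dose 2 (90 mg at t=4 h): 90·exp(−0.08664·8) = 45.000 mg/L
Dose 3 (70 mg at t=8 h): 70·exp(−0.08664·4) = 49.497 mg/L
C(12) = 31.820 + 45.000 + 49.497 = 126.317 mg/L

126.317 mg/L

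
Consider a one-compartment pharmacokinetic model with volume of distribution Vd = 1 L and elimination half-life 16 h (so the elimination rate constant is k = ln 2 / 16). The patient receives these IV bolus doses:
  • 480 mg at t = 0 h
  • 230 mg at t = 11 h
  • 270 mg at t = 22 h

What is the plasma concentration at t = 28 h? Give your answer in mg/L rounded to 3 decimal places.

461.028 mg/L

k = ln 2 / 16 = 0.04332 per h
Dose 1 (480 mg at t=0 h): 480·exp(−0.04332·28) = 142.705 mg/L
Dose 2 (230 mg at t=11 h): 230·exp(−0.04332·17) = 110.124 mg/L
Dose 3 (270 mg at t=22 h): 270·exp(−0.04332·6) = 208.198 mg/L
C(28) = 142.705 + 110.124 + 208.198 = 461.028 mg/L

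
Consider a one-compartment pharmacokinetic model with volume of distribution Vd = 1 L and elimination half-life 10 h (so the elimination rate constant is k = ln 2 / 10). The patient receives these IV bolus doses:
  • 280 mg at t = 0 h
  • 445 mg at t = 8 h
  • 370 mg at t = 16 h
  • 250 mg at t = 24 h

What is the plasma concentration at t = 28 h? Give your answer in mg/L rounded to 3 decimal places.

k = ln 2 / 10 = 0.06931 per h
Dose 1 (280 mg at t=0 h): 280·exp(−0.06931·28) = 40.204 mg/L
Dose 2 (445 mg at t=8 h): 445·exp(−0.06931·20) = 111.250 mg/L
Dose 3 (370 mg at t=16 h): 370·exp(−0.06931·12) = 161.052 mg/L
Dose 4 (250 mg at t=24 h): 250·exp(−0.06931·4) = 189.465 mg/L
C(28) = 40.204 + 111.250 + 161.052 + 189.465 = 501.971 mg/L

501.971 mg/L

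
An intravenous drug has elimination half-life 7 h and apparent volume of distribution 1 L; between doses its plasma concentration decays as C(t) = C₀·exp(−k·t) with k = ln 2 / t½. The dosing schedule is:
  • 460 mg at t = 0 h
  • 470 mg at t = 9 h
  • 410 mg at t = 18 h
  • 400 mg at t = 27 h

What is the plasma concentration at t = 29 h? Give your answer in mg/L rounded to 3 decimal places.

556.994 mg/L

k = ln 2 / 7 = 0.09902 per h
Dose 1 (460 mg at t=0 h): 460·exp(−0.09902·29) = 26.040 mg/L
Dose 2 (470 mg at t=9 h): 470·exp(−0.09902·20) = 64.865 mg/L
Dose 3 (410 mg at t=18 h): 410·exp(−0.09902·11) = 137.955 mg/L
Dose 4 (400 mg at t=27 h): 400·exp(−0.09902·2) = 328.134 mg/L
C(29) = 26.040 + 64.865 + 137.955 + 328.134 = 556.994 mg/L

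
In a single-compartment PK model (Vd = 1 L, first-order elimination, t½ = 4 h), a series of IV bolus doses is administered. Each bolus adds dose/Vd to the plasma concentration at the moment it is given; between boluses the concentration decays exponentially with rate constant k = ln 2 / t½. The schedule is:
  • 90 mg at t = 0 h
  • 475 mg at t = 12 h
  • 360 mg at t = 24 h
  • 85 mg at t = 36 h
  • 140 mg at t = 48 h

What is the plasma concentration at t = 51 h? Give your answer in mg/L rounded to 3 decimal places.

93.472 mg/L

k = ln 2 / 4 = 0.17329 per h
Dose 1 (90 mg at t=0 h): 90·exp(−0.17329·51) = 0.013 mg/L
Dose 2 (475 mg at t=12 h): 475·exp(−0.17329·39) = 0.552 mg/L
Dose 3 (360 mg at t=24 h): 360·exp(−0.17329·27) = 3.345 mg/L
Dose 4 (85 mg at t=36 h): 85·exp(−0.17329·15) = 6.318 mg/L
Dose 5 (140 mg at t=48 h): 140·exp(−0.17329·3) = 83.244 mg/L
C(51) = 0.013 + 0.552 + 3.345 + 6.318 + 83.244 = 93.472 mg/L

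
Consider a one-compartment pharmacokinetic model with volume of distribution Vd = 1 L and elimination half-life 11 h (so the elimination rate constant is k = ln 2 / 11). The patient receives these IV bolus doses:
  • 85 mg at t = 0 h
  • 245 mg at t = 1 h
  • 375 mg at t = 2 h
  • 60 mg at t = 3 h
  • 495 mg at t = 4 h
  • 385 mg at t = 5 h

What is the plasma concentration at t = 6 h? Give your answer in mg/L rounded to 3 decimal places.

1376.019 mg/L

k = ln 2 / 11 = 0.06301 per h
Dose 1 (85 mg at t=0 h): 85·exp(−0.06301·6) = 58.240 mg/L
Dose 2 (245 mg at t=1 h): 245·exp(−0.06301·5) = 178.786 mg/L
Dose 3 (375 mg at t=2 h): 375·exp(−0.06301·4) = 291.451 mg/L
Dose 4 (60 mg at t=3 h): 60·exp(−0.06301·3) = 49.665 mg/L
Dose 5 (495 mg at t=4 h): 495·exp(−0.06301·2) = 436.388 mg/L
Dose 6 (385 mg at t=5 h): 385·exp(−0.06301·1) = 361.488 mg/L
C(6) = 58.240 + 178.786 + 291.451 + 49.665 + 436.388 + 361.488 = 1376.019 mg/L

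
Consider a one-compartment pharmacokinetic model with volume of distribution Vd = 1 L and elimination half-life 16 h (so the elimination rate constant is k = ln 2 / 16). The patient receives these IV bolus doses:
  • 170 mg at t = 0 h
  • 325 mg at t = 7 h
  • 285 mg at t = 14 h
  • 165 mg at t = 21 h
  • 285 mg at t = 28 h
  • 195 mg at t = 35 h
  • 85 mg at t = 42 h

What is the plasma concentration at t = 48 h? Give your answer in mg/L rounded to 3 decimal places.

k = ln 2 / 16 = 0.04332 per h
Dose 1 (170 mg at t=0 h): 170·exp(−0.04332·48) = 21.250 mg/L
Dose 2 (325 mg at t=7 h): 325·exp(−0.04332·41) = 55.017 mg/L
Dose 3 (285 mg at t=14 h): 285·exp(−0.04332·34) = 65.337 mg/L
Dose 4 (165 mg at t=21 h): 165·exp(−0.04332·27) = 51.227 mg/L
Dose 5 (285 mg at t=28 h): 285·exp(−0.04332·20) = 119.828 mg/L
Dose 6 (195 mg at t=35 h): 195·exp(−0.04332·13) = 111.032 mg/L
Dose 7 (85 mg at t=42 h): 85·exp(−0.04332·6) = 65.544 mg/L
C(48) = 21.250 + 55.017 + 65.337 + 51.227 + 119.828 + 111.032 + 65.544 = 489.233 mg/L

489.233 mg/L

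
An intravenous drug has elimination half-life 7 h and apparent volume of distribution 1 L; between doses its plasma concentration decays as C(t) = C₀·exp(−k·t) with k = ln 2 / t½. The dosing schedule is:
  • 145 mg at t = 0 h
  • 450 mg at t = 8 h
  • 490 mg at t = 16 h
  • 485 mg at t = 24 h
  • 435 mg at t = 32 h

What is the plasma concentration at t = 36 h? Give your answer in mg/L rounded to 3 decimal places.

540.393 mg/L

k = ln 2 / 7 = 0.09902 per h
Dose 1 (145 mg at t=0 h): 145·exp(−0.09902·36) = 4.104 mg/L
Dose 2 (450 mg at t=8 h): 450·exp(−0.09902·28) = 28.125 mg/L
Dose 3 (490 mg at t=16 h): 490·exp(−0.09902·20) = 67.625 mg/L
Dose 4 (485 mg at t=24 h): 485·exp(−0.09902·12) = 147.805 mg/L
Dose 5 (435 mg at t=32 h): 435·exp(−0.09902·4) = 292.733 mg/L
C(36) = 4.104 + 28.125 + 67.625 + 147.805 + 292.733 = 540.393 mg/L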